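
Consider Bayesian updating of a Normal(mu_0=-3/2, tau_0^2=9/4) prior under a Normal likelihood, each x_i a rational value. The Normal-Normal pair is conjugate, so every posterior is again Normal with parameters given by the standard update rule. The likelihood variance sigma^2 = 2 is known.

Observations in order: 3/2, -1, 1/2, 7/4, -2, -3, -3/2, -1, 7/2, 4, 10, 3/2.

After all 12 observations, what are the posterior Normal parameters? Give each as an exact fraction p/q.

obs 1: x=3/2 → posterior Normal(3/34, 18/17)
obs 2: x=-1 → posterior Normal(-15/52, 9/13)
obs 3: x=1/2 → posterior Normal(-3/35, 18/35)
obs 4: x=7/4 → posterior Normal(51/176, 9/22)
obs 5: x=-2 → posterior Normal(-21/212, 18/53)
obs 6: x=-3 → posterior Normal(-129/248, 9/31)
obs 7: x=-3/2 → posterior Normal(-183/284, 18/71)
obs 8: x=-1 → posterior Normal(-219/320, 9/40)
obs 9: x=7/2 → posterior Normal(-93/356, 18/89)
obs 10: x=4 → posterior Normal(51/392, 9/49)
obs 11: x=10 → posterior Normal(411/428, 18/107)
obs 12: x=3/2 → posterior Normal(465/464, 9/58)

mu_0=465/464, tau_0^2=9/58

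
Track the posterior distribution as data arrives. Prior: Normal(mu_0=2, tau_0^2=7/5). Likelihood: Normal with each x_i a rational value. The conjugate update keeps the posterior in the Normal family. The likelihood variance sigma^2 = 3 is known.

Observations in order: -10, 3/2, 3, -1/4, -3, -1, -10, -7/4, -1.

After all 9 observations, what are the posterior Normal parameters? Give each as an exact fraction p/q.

obs 1: x=-10 → posterior Normal(-20/11, 21/22)
obs 2: x=3/2 → posterior Normal(-59/58, 21/29)
obs 3: x=3 → posterior Normal(-17/72, 7/12)
obs 4: x=-1/4 → posterior Normal(-41/172, 21/43)
obs 5: x=-3 → posterior Normal(-5/8, 21/50)
obs 6: x=-1 → posterior Normal(-51/76, 7/19)
obs 7: x=-10 → posterior Normal(-433/256, 21/64)
obs 8: x=-7/4 → posterior Normal(-241/142, 21/71)
obs 9: x=-1 → posterior Normal(-85/52, 7/26)

mu_0=-85/52, tau_0^2=7/26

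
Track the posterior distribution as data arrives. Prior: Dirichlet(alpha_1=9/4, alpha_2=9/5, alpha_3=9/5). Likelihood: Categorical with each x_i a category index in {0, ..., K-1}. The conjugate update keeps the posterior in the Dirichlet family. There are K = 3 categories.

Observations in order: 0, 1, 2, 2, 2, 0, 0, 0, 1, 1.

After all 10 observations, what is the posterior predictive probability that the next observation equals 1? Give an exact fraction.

96/317

obs 1: x=0 → posterior Dirichlet(13/4, 9/5, 9/5)
obs 2: x=1 → posterior Dirichlet(13/4, 14/5, 9/5)
obs 3: x=2 → posterior Dirichlet(13/4, 14/5, 14/5)
obs 4: x=2 → posterior Dirichlet(13/4, 14/5, 19/5)
obs 5: x=2 → posterior Dirichlet(13/4, 14/5, 24/5)
obs 6: x=0 → posterior Dirichlet(17/4, 14/5, 24/5)
obs 7: x=0 → posterior Dirichlet(21/4, 14/5, 24/5)
obs 8: x=0 → posterior Dirichlet(25/4, 14/5, 24/5)
obs 9: x=1 → posterior Dirichlet(25/4, 19/5, 24/5)
obs 10: x=1 → posterior Dirichlet(25/4, 24/5, 24/5)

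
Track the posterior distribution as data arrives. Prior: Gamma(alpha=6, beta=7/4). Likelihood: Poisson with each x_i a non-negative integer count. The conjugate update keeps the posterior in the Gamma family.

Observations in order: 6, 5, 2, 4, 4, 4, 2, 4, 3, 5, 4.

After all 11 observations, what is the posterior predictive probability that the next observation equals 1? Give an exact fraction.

obs 1: x=6 → posterior Gamma(12, 11/4)
obs 2: x=5 → posterior Gamma(17, 15/4)
obs 3: x=2 → posterior Gamma(19, 19/4)
obs 4: x=4 → posterior Gamma(23, 23/4)
obs 5: x=4 → posterior Gamma(27, 27/4)
obs 6: x=4 → posterior Gamma(31, 31/4)
obs 7: x=2 → posterior Gamma(33, 35/4)
obs 8: x=4 → posterior Gamma(37, 39/4)
obs 9: x=3 → posterior Gamma(40, 43/4)
obs 10: x=5 → posterior Gamma(45, 47/4)
obs 11: x=4 → posterior Gamma(49, 51/4)

91874438984448712793827728737829240905361434274655540395656459883022802855645064720396/1042640221979376815634545891867531252641240326781524405674872468807734549045562744140625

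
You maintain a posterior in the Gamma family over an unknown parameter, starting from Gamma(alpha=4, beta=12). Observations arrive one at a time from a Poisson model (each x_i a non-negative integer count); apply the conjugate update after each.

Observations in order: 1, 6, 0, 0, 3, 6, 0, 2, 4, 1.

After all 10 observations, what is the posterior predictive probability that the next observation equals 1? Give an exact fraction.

obs 1: x=1 → posterior Gamma(5, 13)
obs 2: x=6 → posterior Gamma(11, 14)
obs 3: x=0 → posterior Gamma(11, 15)
obs 4: x=0 → posterior Gamma(11, 16)
obs 5: x=3 → posterior Gamma(14, 17)
obs 6: x=6 → posterior Gamma(20, 18)
obs 7: x=0 → posterior Gamma(20, 19)
obs 8: x=2 → posterior Gamma(22, 20)
obs 9: x=4 → posterior Gamma(26, 21)
obs 10: x=1 → posterior Gamma(27, 22)

47509028130860574282680271678656741376/134393854047545109686936775588697536481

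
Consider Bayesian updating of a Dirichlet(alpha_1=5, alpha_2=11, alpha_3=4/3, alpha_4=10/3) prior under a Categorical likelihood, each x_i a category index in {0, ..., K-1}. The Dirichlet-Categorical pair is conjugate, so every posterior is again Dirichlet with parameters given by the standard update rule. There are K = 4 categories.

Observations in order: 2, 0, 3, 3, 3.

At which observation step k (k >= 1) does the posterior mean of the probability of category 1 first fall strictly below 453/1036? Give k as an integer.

obs 1: x=2 → posterior Dirichlet(5, 11, 7/3, 10/3)
obs 2: x=0 → posterior Dirichlet(6, 11, 7/3, 10/3)
obs 3: x=3 → posterior Dirichlet(6, 11, 7/3, 13/3)
obs 4: x=3 → posterior Dirichlet(6, 11, 7/3, 16/3)
obs 5: x=3 → posterior Dirichlet(6, 11, 7/3, 19/3)

k = 5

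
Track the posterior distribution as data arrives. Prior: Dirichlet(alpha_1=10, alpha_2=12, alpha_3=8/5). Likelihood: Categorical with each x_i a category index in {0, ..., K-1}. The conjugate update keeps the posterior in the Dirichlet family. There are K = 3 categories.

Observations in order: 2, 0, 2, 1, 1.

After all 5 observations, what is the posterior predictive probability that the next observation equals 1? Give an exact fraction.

obs 1: x=2 → posterior Dirichlet(10, 12, 13/5)
obs 2: x=0 → posterior Dirichlet(11, 12, 13/5)
obs 3: x=2 → posterior Dirichlet(11, 12, 18/5)
obs 4: x=1 → posterior Dirichlet(11, 13, 18/5)
obs 5: x=1 → posterior Dirichlet(11, 14, 18/5)

70/143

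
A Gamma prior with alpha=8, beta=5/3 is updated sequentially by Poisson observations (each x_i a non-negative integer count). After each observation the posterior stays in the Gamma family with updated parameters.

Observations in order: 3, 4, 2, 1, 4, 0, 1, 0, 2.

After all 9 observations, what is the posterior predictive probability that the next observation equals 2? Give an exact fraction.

4976629616218725028151853633689610092544/19583810080151045364005267620086669921875

obs 1: x=3 → posterior Gamma(11, 8/3)
obs 2: x=4 → posterior Gamma(15, 11/3)
obs 3: x=2 → posterior Gamma(17, 14/3)
obs 4: x=1 → posterior Gamma(18, 17/3)
obs 5: x=4 → posterior Gamma(22, 20/3)
obs 6: x=0 → posterior Gamma(22, 23/3)
obs 7: x=1 → posterior Gamma(23, 26/3)
obs 8: x=0 → posterior Gamma(23, 29/3)
obs 9: x=2 → posterior Gamma(25, 32/3)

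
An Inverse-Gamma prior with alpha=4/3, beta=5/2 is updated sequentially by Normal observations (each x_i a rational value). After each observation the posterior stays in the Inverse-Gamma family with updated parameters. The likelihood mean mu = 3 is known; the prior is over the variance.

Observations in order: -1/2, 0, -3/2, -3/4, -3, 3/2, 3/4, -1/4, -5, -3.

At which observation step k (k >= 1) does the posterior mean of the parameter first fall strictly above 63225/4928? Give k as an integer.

obs 1: x=-1/2 → posterior Inverse-Gamma(11/6, 69/8)
obs 2: x=0 → posterior Inverse-Gamma(7/3, 105/8)
obs 3: x=-3/2 → posterior Inverse-Gamma(17/6, 93/4)
obs 4: x=-3/4 → posterior Inverse-Gamma(10/3, 969/32)
obs 5: x=-3 → posterior Inverse-Gamma(23/6, 1545/32)
obs 6: x=3/2 → posterior Inverse-Gamma(13/3, 1581/32)
obs 7: x=3/4 → posterior Inverse-Gamma(29/6, 831/16)
obs 8: x=-1/4 → posterior Inverse-Gamma(16/3, 1831/32)
obs 9: x=-5 → posterior Inverse-Gamma(35/6, 2855/32)
obs 10: x=-3 → posterior Inverse-Gamma(19/3, 3431/32)

k = 4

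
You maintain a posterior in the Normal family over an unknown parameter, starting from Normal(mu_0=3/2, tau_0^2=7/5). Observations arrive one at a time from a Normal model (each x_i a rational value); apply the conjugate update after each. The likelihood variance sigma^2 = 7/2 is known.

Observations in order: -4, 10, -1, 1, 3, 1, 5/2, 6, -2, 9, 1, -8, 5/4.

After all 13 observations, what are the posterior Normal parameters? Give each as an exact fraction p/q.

mu_0=47/31, tau_0^2=7/31

obs 1: x=-4 → posterior Normal(-1/14, 1)
obs 2: x=10 → posterior Normal(13/6, 7/9)
obs 3: x=-1 → posterior Normal(35/22, 7/11)
obs 4: x=1 → posterior Normal(3/2, 7/13)
obs 5: x=3 → posterior Normal(17/10, 7/15)
obs 6: x=1 → posterior Normal(55/34, 7/17)
obs 7: x=5/2 → posterior Normal(65/38, 7/19)
obs 8: x=6 → posterior Normal(89/42, 1/3)
obs 9: x=-2 → posterior Normal(81/46, 7/23)
obs 10: x=9 → posterior Normal(117/50, 7/25)
obs 11: x=1 → posterior Normal(121/54, 7/27)
obs 12: x=-8 → posterior Normal(89/58, 7/29)
obs 13: x=5/4 → posterior Normal(47/31, 7/31)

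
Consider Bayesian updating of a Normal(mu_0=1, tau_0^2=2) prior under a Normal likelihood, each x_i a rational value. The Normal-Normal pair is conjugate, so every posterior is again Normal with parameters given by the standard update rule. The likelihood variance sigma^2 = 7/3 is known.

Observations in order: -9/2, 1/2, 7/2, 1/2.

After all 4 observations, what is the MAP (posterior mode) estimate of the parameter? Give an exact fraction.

7/31

obs 1: x=-9/2 → posterior Normal(-20/13, 14/13)
obs 2: x=1/2 → posterior Normal(-17/19, 14/19)
obs 3: x=7/2 → posterior Normal(4/25, 14/25)
obs 4: x=1/2 → posterior Normal(7/31, 14/31)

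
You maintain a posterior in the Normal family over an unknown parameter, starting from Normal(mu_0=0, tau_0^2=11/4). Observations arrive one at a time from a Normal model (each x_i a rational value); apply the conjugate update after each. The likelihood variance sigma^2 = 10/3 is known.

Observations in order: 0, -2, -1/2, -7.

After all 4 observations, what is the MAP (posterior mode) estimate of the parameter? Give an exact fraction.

-627/344

obs 1: x=0 → posterior Normal(0, 110/73)
obs 2: x=-2 → posterior Normal(-33/53, 55/53)
obs 3: x=-1/2 → posterior Normal(-165/278, 110/139)
obs 4: x=-7 → posterior Normal(-627/344, 55/86)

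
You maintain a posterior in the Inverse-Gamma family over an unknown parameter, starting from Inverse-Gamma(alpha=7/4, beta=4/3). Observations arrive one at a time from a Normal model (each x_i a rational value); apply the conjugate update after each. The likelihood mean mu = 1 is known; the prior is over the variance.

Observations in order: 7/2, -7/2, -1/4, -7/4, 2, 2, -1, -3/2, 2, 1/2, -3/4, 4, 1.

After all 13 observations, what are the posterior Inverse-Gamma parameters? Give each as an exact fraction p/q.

alpha=33/4, beta=3065/96

obs 1: x=7/2 → posterior Inverse-Gamma(9/4, 107/24)
obs 2: x=-7/2 → posterior Inverse-Gamma(11/4, 175/12)
obs 3: x=-1/4 → posterior Inverse-Gamma(13/4, 1475/96)
obs 4: x=-7/4 → posterior Inverse-Gamma(15/4, 919/48)
obs 5: x=2 → posterior Inverse-Gamma(17/4, 943/48)
obs 6: x=2 → posterior Inverse-Gamma(19/4, 967/48)
obs 7: x=-1 → posterior Inverse-Gamma(21/4, 1063/48)
obs 8: x=-3/2 → posterior Inverse-Gamma(23/4, 1213/48)
obs 9: x=2 → posterior Inverse-Gamma(25/4, 1237/48)
obs 10: x=1/2 → posterior Inverse-Gamma(27/4, 1243/48)
obs 11: x=-3/4 → posterior Inverse-Gamma(29/4, 2633/96)
obs 12: x=4 → posterior Inverse-Gamma(31/4, 3065/96)
obs 13: x=1 → posterior Inverse-Gamma(33/4, 3065/96)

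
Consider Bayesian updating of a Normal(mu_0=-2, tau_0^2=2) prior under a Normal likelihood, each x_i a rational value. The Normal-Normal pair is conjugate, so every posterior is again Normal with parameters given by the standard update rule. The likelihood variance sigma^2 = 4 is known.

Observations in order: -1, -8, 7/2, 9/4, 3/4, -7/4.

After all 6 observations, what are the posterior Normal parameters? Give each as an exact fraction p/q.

mu_0=-33/32, tau_0^2=1/2

obs 1: x=-1 → posterior Normal(-5/3, 4/3)
obs 2: x=-8 → posterior Normal(-13/4, 1)
obs 3: x=7/2 → posterior Normal(-19/10, 4/5)
obs 4: x=9/4 → posterior Normal(-29/24, 2/3)
obs 5: x=3/4 → posterior Normal(-13/14, 4/7)
obs 6: x=-7/4 → posterior Normal(-33/32, 1/2)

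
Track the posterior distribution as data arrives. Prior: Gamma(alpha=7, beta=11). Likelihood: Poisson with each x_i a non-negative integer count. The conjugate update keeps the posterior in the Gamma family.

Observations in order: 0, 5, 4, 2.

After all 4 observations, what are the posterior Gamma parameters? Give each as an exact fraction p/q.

obs 1: x=0 → posterior Gamma(7, 12)
obs 2: x=5 → posterior Gamma(12, 13)
obs 3: x=4 → posterior Gamma(16, 14)
obs 4: x=2 → posterior Gamma(18, 15)

alpha=18, beta=15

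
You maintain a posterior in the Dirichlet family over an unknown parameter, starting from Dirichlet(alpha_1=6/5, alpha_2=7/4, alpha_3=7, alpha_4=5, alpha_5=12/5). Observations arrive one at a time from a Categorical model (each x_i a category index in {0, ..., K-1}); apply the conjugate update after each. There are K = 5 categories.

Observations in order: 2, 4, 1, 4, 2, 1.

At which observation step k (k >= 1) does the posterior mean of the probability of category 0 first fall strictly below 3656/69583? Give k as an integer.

obs 1: x=2 → posterior Dirichlet(6/5, 7/4, 8, 5, 12/5)
obs 2: x=4 → posterior Dirichlet(6/5, 7/4, 8, 5, 17/5)
obs 3: x=1 → posterior Dirichlet(6/5, 11/4, 8, 5, 17/5)
obs 4: x=4 → posterior Dirichlet(6/5, 11/4, 8, 5, 22/5)
obs 5: x=2 → posterior Dirichlet(6/5, 11/4, 9, 5, 22/5)
obs 6: x=1 → posterior Dirichlet(6/5, 15/4, 9, 5, 22/5)

k = 6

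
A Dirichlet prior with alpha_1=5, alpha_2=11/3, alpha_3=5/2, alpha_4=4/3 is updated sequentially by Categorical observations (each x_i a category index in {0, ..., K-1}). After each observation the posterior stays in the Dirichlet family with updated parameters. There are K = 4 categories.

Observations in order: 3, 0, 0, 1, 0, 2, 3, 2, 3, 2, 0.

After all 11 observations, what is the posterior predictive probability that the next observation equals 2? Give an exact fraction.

11/47

obs 1: x=3 → posterior Dirichlet(5, 11/3, 5/2, 7/3)
obs 2: x=0 → posterior Dirichlet(6, 11/3, 5/2, 7/3)
obs 3: x=0 → posterior Dirichlet(7, 11/3, 5/2, 7/3)
obs 4: x=1 → posterior Dirichlet(7, 14/3, 5/2, 7/3)
obs 5: x=0 → posterior Dirichlet(8, 14/3, 5/2, 7/3)
obs 6: x=2 → posterior Dirichlet(8, 14/3, 7/2, 7/3)
obs 7: x=3 → posterior Dirichlet(8, 14/3, 7/2, 10/3)
obs 8: x=2 → posterior Dirichlet(8, 14/3, 9/2, 10/3)
obs 9: x=3 → posterior Dirichlet(8, 14/3, 9/2, 13/3)
obs 10: x=2 → posterior Dirichlet(8, 14/3, 11/2, 13/3)
obs 11: x=0 → posterior Dirichlet(9, 14/3, 11/2, 13/3)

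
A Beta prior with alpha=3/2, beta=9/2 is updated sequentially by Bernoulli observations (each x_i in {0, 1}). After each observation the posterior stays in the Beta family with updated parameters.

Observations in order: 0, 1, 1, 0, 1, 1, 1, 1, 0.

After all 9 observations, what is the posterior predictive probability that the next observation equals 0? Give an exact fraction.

1/2

obs 1: x=0 → posterior Beta(3/2, 11/2)
obs 2: x=1 → posterior Beta(5/2, 11/2)
obs 3: x=1 → posterior Beta(7/2, 11/2)
obs 4: x=0 → posterior Beta(7/2, 13/2)
obs 5: x=1 → posterior Beta(9/2, 13/2)
obs 6: x=1 → posterior Beta(11/2, 13/2)
obs 7: x=1 → posterior Beta(13/2, 13/2)
obs 8: x=1 → posterior Beta(15/2, 13/2)
obs 9: x=0 → posterior Beta(15/2, 15/2)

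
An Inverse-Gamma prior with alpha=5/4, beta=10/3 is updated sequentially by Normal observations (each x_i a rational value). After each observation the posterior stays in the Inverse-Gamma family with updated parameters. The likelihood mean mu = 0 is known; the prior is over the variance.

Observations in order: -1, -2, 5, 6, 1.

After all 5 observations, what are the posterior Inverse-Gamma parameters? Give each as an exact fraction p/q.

obs 1: x=-1 → posterior Inverse-Gamma(7/4, 23/6)
obs 2: x=-2 → posterior Inverse-Gamma(9/4, 35/6)
obs 3: x=5 → posterior Inverse-Gamma(11/4, 55/3)
obs 4: x=6 → posterior Inverse-Gamma(13/4, 109/3)
obs 5: x=1 → posterior Inverse-Gamma(15/4, 221/6)

alpha=15/4, beta=221/6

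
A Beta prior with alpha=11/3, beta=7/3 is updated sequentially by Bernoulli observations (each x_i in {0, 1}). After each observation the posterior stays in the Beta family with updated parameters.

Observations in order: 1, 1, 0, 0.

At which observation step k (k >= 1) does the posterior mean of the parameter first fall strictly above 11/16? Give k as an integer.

obs 1: x=1 → posterior Beta(14/3, 7/3)
obs 2: x=1 → posterior Beta(17/3, 7/3)
obs 3: x=0 → posterior Beta(17/3, 10/3)
obs 4: x=0 → posterior Beta(17/3, 13/3)

k = 2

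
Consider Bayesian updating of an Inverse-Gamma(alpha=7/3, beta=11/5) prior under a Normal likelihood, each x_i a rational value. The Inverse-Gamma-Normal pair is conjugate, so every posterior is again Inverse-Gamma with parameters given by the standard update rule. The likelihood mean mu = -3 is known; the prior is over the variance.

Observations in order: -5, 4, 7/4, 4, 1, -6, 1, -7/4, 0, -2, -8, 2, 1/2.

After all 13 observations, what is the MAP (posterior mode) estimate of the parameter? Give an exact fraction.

obs 1: x=-5 → posterior Inverse-Gamma(17/6, 21/5)
obs 2: x=4 → posterior Inverse-Gamma(10/3, 287/10)
obs 3: x=7/4 → posterior Inverse-Gamma(23/6, 6397/160)
obs 4: x=4 → posterior Inverse-Gamma(13/3, 10317/160)
obs 5: x=1 → posterior Inverse-Gamma(29/6, 11597/160)
obs 6: x=-6 → posterior Inverse-Gamma(16/3, 12317/160)
obs 7: x=1 → posterior Inverse-Gamma(35/6, 13597/160)
obs 8: x=-7/4 → posterior Inverse-Gamma(19/3, 6861/80)
obs 9: x=0 → posterior Inverse-Gamma(41/6, 7221/80)
obs 10: x=-2 → posterior Inverse-Gamma(22/3, 7261/80)
obs 11: x=-8 → posterior Inverse-Gamma(47/6, 8261/80)
obs 12: x=2 → posterior Inverse-Gamma(25/3, 9261/80)
obs 13: x=1/2 → posterior Inverse-Gamma(53/6, 9751/80)

29253/2360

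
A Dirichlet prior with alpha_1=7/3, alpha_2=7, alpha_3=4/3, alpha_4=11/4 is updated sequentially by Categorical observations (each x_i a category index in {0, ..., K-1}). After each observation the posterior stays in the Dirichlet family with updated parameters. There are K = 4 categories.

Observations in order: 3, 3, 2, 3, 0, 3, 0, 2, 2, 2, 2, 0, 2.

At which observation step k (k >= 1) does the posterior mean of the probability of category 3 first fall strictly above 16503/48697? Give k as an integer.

obs 1: x=3 → posterior Dirichlet(7/3, 7, 4/3, 15/4)
obs 2: x=3 → posterior Dirichlet(7/3, 7, 4/3, 19/4)
obs 3: x=2 → posterior Dirichlet(7/3, 7, 7/3, 19/4)
obs 4: x=3 → posterior Dirichlet(7/3, 7, 7/3, 23/4)
obs 5: x=0 → posterior Dirichlet(10/3, 7, 7/3, 23/4)
obs 6: x=3 → posterior Dirichlet(10/3, 7, 7/3, 27/4)
obs 7: x=0 → posterior Dirichlet(13/3, 7, 7/3, 27/4)
obs 8: x=2 → posterior Dirichlet(13/3, 7, 10/3, 27/4)
obs 9: x=2 → posterior Dirichlet(13/3, 7, 13/3, 27/4)
obs 10: x=2 → posterior Dirichlet(13/3, 7, 16/3, 27/4)
obs 11: x=2 → posterior Dirichlet(13/3, 7, 19/3, 27/4)
obs 12: x=0 → posterior Dirichlet(16/3, 7, 19/3, 27/4)
obs 13: x=2 → posterior Dirichlet(16/3, 7, 22/3, 27/4)

k = 6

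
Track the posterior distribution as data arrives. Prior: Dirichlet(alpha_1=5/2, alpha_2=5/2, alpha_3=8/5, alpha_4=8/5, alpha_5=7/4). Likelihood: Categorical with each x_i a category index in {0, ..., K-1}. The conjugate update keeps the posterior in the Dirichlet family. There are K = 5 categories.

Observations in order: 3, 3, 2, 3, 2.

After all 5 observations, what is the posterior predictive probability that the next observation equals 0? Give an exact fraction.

obs 1: x=3 → posterior Dirichlet(5/2, 5/2, 8/5, 13/5, 7/4)
obs 2: x=3 → posterior Dirichlet(5/2, 5/2, 8/5, 18/5, 7/4)
obs 3: x=2 → posterior Dirichlet(5/2, 5/2, 13/5, 18/5, 7/4)
obs 4: x=3 → posterior Dirichlet(5/2, 5/2, 13/5, 23/5, 7/4)
obs 5: x=2 → posterior Dirichlet(5/2, 5/2, 18/5, 23/5, 7/4)

50/299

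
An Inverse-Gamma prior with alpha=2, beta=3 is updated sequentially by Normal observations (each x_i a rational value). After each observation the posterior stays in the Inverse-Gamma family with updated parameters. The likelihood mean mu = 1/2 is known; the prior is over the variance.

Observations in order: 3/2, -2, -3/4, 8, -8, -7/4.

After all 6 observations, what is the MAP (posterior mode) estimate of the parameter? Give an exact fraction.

1187/96

obs 1: x=3/2 → posterior Inverse-Gamma(5/2, 7/2)
obs 2: x=-2 → posterior Inverse-Gamma(3, 53/8)
obs 3: x=-3/4 → posterior Inverse-Gamma(7/2, 237/32)
obs 4: x=8 → posterior Inverse-Gamma(4, 1137/32)
obs 5: x=-8 → posterior Inverse-Gamma(9/2, 2293/32)
obs 6: x=-7/4 → posterior Inverse-Gamma(5, 1187/16)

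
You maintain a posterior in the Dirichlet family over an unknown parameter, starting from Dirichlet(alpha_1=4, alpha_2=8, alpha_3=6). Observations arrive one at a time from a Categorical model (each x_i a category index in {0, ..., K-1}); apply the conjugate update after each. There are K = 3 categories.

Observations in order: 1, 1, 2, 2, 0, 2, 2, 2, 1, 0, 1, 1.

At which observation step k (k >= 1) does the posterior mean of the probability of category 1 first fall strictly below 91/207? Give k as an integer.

k = 5

obs 1: x=1 → posterior Dirichlet(4, 9, 6)
obs 2: x=1 → posterior Dirichlet(4, 10, 6)
obs 3: x=2 → posterior Dirichlet(4, 10, 7)
obs 4: x=2 → posterior Dirichlet(4, 10, 8)
obs 5: x=0 → posterior Dirichlet(5, 10, 8)
obs 6: x=2 → posterior Dirichlet(5, 10, 9)
obs 7: x=2 → posterior Dirichlet(5, 10, 10)
obs 8: x=2 → posterior Dirichlet(5, 10, 11)
obs 9: x=1 → posterior Dirichlet(5, 11, 11)
obs 10: x=0 → posterior Dirichlet(6, 11, 11)
obs 11: x=1 → posterior Dirichlet(6, 12, 11)
obs 12: x=1 → posterior Dirichlet(6, 13, 11)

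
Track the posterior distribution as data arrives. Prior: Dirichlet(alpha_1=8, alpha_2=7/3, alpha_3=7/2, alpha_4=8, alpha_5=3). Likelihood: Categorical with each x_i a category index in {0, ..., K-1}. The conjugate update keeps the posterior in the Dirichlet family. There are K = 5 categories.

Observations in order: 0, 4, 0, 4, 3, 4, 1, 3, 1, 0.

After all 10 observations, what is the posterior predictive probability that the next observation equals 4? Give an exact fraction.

obs 1: x=0 → posterior Dirichlet(9, 7/3, 7/2, 8, 3)
obs 2: x=4 → posterior Dirichlet(9, 7/3, 7/2, 8, 4)
obs 3: x=0 → posterior Dirichlet(10, 7/3, 7/2, 8, 4)
obs 4: x=4 → posterior Dirichlet(10, 7/3, 7/2, 8, 5)
obs 5: x=3 → posterior Dirichlet(10, 7/3, 7/2, 9, 5)
obs 6: x=4 → posterior Dirichlet(10, 7/3, 7/2, 9, 6)
obs 7: x=1 → posterior Dirichlet(10, 10/3, 7/2, 9, 6)
obs 8: x=3 → posterior Dirichlet(10, 10/3, 7/2, 10, 6)
obs 9: x=1 → posterior Dirichlet(10, 13/3, 7/2, 10, 6)
obs 10: x=0 → posterior Dirichlet(11, 13/3, 7/2, 10, 6)

36/209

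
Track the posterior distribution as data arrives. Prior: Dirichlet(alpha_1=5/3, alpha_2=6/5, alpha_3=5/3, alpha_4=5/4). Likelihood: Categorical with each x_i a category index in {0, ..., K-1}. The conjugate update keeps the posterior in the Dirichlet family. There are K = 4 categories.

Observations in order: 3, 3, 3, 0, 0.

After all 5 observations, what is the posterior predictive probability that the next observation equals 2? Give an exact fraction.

100/647

obs 1: x=3 → posterior Dirichlet(5/3, 6/5, 5/3, 9/4)
obs 2: x=3 → posterior Dirichlet(5/3, 6/5, 5/3, 13/4)
obs 3: x=3 → posterior Dirichlet(5/3, 6/5, 5/3, 17/4)
obs 4: x=0 → posterior Dirichlet(8/3, 6/5, 5/3, 17/4)
obs 5: x=0 → posterior Dirichlet(11/3, 6/5, 5/3, 17/4)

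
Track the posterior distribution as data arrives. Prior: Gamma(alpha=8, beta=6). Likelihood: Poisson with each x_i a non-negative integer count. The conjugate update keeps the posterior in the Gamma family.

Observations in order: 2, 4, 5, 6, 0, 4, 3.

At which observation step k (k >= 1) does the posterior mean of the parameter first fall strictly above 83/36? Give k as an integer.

k = 4

obs 1: x=2 → posterior Gamma(10, 7)
obs 2: x=4 → posterior Gamma(14, 8)
obs 3: x=5 → posterior Gamma(19, 9)
obs 4: x=6 → posterior Gamma(25, 10)
obs 5: x=0 → posterior Gamma(25, 11)
obs 6: x=4 → posterior Gamma(29, 12)
obs 7: x=3 → posterior Gamma(32, 13)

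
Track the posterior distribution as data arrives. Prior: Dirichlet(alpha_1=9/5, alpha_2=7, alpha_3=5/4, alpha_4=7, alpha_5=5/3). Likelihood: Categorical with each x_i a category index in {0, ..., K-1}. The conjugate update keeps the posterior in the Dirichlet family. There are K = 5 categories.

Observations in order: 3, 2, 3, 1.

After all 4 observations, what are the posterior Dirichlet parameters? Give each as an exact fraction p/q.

obs 1: x=3 → posterior Dirichlet(9/5, 7, 5/4, 8, 5/3)
obs 2: x=2 → posterior Dirichlet(9/5, 7, 9/4, 8, 5/3)
obs 3: x=3 → posterior Dirichlet(9/5, 7, 9/4, 9, 5/3)
obs 4: x=1 → posterior Dirichlet(9/5, 8, 9/4, 9, 5/3)

alpha_1=9/5, alpha_2=8, alpha_3=9/4, alpha_4=9, alpha_5=5/3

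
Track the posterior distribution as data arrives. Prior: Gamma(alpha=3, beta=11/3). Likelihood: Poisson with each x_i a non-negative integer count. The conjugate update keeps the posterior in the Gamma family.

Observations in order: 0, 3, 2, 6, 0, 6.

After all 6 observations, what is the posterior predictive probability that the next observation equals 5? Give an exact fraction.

228510440491075606853781222169474659/5316911983139663491615228241121378304

obs 1: x=0 → posterior Gamma(3, 14/3)
obs 2: x=3 → posterior Gamma(6, 17/3)
obs 3: x=2 → posterior Gamma(8, 20/3)
obs 4: x=6 → posterior Gamma(14, 23/3)
obs 5: x=0 → posterior Gamma(14, 26/3)
obs 6: x=6 → posterior Gamma(20, 29/3)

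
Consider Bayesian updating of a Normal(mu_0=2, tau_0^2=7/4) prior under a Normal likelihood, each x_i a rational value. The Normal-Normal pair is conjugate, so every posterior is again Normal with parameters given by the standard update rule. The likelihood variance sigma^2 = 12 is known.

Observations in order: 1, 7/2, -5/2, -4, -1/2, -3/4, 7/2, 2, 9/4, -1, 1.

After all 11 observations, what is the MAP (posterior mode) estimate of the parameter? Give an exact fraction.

obs 1: x=1 → posterior Normal(103/55, 84/55)
obs 2: x=7/2 → posterior Normal(255/124, 42/31)
obs 3: x=-5/2 → posterior Normal(110/69, 28/23)
obs 4: x=-4 → posterior Normal(41/38, 21/19)
obs 5: x=-1/2 → posterior Normal(157/166, 84/83)
obs 6: x=-3/4 → posterior Normal(293/360, 14/15)
obs 7: x=7/2 → posterior Normal(391/388, 84/97)
obs 8: x=2 → posterior Normal(447/416, 21/26)
obs 9: x=9/4 → posterior Normal(85/74, 28/37)
obs 10: x=-1 → posterior Normal(241/236, 42/59)
obs 11: x=1 → posterior Normal(51/50, 84/125)

51/50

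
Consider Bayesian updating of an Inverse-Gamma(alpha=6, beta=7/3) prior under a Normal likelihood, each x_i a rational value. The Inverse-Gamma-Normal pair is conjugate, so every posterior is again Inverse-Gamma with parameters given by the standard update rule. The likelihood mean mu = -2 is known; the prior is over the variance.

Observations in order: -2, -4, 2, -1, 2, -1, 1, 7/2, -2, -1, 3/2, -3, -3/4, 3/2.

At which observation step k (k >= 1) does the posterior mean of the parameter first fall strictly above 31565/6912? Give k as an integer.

k = 14

obs 1: x=-2 → posterior Inverse-Gamma(13/2, 7/3)
obs 2: x=-4 → posterior Inverse-Gamma(7, 13/3)
obs 3: x=2 → posterior Inverse-Gamma(15/2, 37/3)
obs 4: x=-1 → posterior Inverse-Gamma(8, 77/6)
obs 5: x=2 → posterior Inverse-Gamma(17/2, 125/6)
obs 6: x=-1 → posterior Inverse-Gamma(9, 64/3)
obs 7: x=1 → posterior Inverse-Gamma(19/2, 155/6)
obs 8: x=7/2 → posterior Inverse-Gamma(10, 983/24)
obs 9: x=-2 → posterior Inverse-Gamma(21/2, 983/24)
obs 10: x=-1 → posterior Inverse-Gamma(11, 995/24)
obs 11: x=3/2 → posterior Inverse-Gamma(23/2, 571/12)
obs 12: x=-3 → posterior Inverse-Gamma(12, 577/12)
obs 13: x=-3/4 → posterior Inverse-Gamma(25/2, 4691/96)
obs 14: x=3/2 → posterior Inverse-Gamma(13, 5279/96)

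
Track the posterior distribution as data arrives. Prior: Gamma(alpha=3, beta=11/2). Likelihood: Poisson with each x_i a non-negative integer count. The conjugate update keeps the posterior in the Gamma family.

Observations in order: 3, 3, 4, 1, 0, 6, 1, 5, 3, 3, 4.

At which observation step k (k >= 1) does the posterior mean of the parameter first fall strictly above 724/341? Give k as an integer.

obs 1: x=3 → posterior Gamma(6, 13/2)
obs 2: x=3 → posterior Gamma(9, 15/2)
obs 3: x=4 → posterior Gamma(13, 17/2)
obs 4: x=1 → posterior Gamma(14, 19/2)
obs 5: x=0 → posterior Gamma(14, 21/2)
obs 6: x=6 → posterior Gamma(20, 23/2)
obs 7: x=1 → posterior Gamma(21, 25/2)
obs 8: x=5 → posterior Gamma(26, 27/2)
obs 9: x=3 → posterior Gamma(29, 29/2)
obs 10: x=3 → posterior Gamma(32, 31/2)
obs 11: x=4 → posterior Gamma(36, 33/2)

k = 11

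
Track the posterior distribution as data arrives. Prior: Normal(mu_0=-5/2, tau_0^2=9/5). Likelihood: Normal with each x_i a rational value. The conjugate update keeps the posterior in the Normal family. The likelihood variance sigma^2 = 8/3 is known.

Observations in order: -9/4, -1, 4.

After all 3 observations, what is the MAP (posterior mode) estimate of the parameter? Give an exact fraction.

obs 1: x=-9/4 → posterior Normal(-643/268, 72/67)
obs 2: x=-1 → posterior Normal(-751/376, 36/47)
obs 3: x=4 → posterior Normal(-29/44, 72/121)

-29/44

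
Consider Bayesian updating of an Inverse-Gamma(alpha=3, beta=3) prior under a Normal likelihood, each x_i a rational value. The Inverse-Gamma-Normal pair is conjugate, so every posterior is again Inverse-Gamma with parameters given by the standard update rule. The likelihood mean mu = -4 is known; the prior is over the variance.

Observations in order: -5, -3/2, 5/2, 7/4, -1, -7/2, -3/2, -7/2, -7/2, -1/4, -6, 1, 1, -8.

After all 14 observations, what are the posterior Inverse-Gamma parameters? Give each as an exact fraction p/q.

alpha=10, beta=1509/16

obs 1: x=-5 → posterior Inverse-Gamma(7/2, 7/2)
obs 2: x=-3/2 → posterior Inverse-Gamma(4, 53/8)
obs 3: x=5/2 → posterior Inverse-Gamma(9/2, 111/4)
obs 4: x=7/4 → posterior Inverse-Gamma(5, 1417/32)
obs 5: x=-1 → posterior Inverse-Gamma(11/2, 1561/32)
obs 6: x=-7/2 → posterior Inverse-Gamma(6, 1565/32)
obs 7: x=-3/2 → posterior Inverse-Gamma(13/2, 1665/32)
obs 8: x=-7/2 → posterior Inverse-Gamma(7, 1669/32)
obs 9: x=-7/2 → posterior Inverse-Gamma(15/2, 1673/32)
obs 10: x=-1/4 → posterior Inverse-Gamma(8, 949/16)
obs 11: x=-6 → posterior Inverse-Gamma(17/2, 981/16)
obs 12: x=1 → posterior Inverse-Gamma(9, 1181/16)
obs 13: x=1 → posterior Inverse-Gamma(19/2, 1381/16)
obs 14: x=-8 → posterior Inverse-Gamma(10, 1509/16)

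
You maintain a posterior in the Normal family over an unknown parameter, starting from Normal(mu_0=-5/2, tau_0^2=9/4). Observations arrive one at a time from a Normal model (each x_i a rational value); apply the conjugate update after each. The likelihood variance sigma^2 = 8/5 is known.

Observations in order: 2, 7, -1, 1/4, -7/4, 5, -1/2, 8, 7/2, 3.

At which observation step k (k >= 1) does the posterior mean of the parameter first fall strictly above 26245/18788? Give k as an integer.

obs 1: x=2 → posterior Normal(10/77, 72/77)
obs 2: x=7 → posterior Normal(325/122, 36/61)
obs 3: x=-1 → posterior Normal(280/167, 72/167)
obs 4: x=1/4 → posterior Normal(1165/848, 18/53)
obs 5: x=-7/4 → posterior Normal(425/514, 72/257)
obs 6: x=5 → posterior Normal(875/604, 36/151)
obs 7: x=-1/2 → posterior Normal(415/347, 72/347)
obs 8: x=8 → posterior Normal(775/392, 9/49)
obs 9: x=7/2 → posterior Normal(1865/874, 72/437)
obs 10: x=3 → posterior Normal(2135/964, 36/241)

k = 2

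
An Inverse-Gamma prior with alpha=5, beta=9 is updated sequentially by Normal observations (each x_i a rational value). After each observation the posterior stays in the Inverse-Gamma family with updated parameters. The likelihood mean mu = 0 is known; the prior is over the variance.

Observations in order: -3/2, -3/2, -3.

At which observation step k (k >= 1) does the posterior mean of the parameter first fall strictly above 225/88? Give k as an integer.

obs 1: x=-3/2 → posterior Inverse-Gamma(11/2, 81/8)
obs 2: x=-3/2 → posterior Inverse-Gamma(6, 45/4)
obs 3: x=-3 → posterior Inverse-Gamma(13/2, 63/4)

k = 3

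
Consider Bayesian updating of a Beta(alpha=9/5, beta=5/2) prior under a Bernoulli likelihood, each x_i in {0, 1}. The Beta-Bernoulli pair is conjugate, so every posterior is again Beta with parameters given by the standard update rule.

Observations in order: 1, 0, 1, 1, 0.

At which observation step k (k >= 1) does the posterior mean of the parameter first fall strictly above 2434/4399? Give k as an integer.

obs 1: x=1 → posterior Beta(14/5, 5/2)
obs 2: x=0 → posterior Beta(14/5, 7/2)
obs 3: x=1 → posterior Beta(19/5, 7/2)
obs 4: x=1 → posterior Beta(24/5, 7/2)
obs 5: x=0 → posterior Beta(24/5, 9/2)

k = 4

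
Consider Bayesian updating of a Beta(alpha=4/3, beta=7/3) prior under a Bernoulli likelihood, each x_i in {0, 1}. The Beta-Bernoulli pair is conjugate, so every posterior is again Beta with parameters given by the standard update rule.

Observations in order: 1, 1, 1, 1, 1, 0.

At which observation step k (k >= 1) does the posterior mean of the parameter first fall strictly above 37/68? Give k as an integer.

k = 2

obs 1: x=1 → posterior Beta(7/3, 7/3)
obs 2: x=1 → posterior Beta(10/3, 7/3)
obs 3: x=1 → posterior Beta(13/3, 7/3)
obs 4: x=1 → posterior Beta(16/3, 7/3)
obs 5: x=1 → posterior Beta(19/3, 7/3)
obs 6: x=0 → posterior Beta(19/3, 10/3)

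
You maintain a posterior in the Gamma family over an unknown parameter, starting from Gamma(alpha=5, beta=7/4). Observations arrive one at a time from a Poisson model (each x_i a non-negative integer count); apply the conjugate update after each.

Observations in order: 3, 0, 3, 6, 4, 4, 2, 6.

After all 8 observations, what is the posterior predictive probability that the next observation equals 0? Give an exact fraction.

31998677684354178394460661322616000492055182991540519/802525857116673306810957202573831816754829436253827243

obs 1: x=3 → posterior Gamma(8, 11/4)
obs 2: x=0 → posterior Gamma(8, 15/4)
obs 3: x=3 → posterior Gamma(11, 19/4)
obs 4: x=6 → posterior Gamma(17, 23/4)
obs 5: x=4 → posterior Gamma(21, 27/4)
obs 6: x=4 → posterior Gamma(25, 31/4)
obs 7: x=2 → posterior Gamma(27, 35/4)
obs 8: x=6 → posterior Gamma(33, 39/4)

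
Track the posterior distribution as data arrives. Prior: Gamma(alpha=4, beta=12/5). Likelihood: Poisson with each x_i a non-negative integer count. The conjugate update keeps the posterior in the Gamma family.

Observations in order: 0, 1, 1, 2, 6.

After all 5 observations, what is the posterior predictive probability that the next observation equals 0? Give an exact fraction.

obs 1: x=0 → posterior Gamma(4, 17/5)
obs 2: x=1 → posterior Gamma(5, 22/5)
obs 3: x=1 → posterior Gamma(6, 27/5)
obs 4: x=2 → posterior Gamma(8, 32/5)
obs 5: x=6 → posterior Gamma(14, 37/5)

9012061295995008299689/53148384174432398229504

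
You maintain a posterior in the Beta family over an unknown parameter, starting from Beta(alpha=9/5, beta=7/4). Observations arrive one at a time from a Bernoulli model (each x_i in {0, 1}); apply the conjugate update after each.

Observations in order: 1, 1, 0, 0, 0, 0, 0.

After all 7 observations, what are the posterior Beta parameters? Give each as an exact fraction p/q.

alpha=19/5, beta=27/4

obs 1: x=1 → posterior Beta(14/5, 7/4)
obs 2: x=1 → posterior Beta(19/5, 7/4)
obs 3: x=0 → posterior Beta(19/5, 11/4)
obs 4: x=0 → posterior Beta(19/5, 15/4)
obs 5: x=0 → posterior Beta(19/5, 19/4)
obs 6: x=0 → posterior Beta(19/5, 23/4)
obs 7: x=0 → posterior Beta(19/5, 27/4)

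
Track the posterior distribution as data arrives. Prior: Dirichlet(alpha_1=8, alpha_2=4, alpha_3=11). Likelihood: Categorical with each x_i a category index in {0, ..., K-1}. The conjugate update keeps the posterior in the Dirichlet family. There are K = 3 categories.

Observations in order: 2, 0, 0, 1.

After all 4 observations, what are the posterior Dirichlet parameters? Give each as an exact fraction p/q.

alpha_1=10, alpha_2=5, alpha_3=12

obs 1: x=2 → posterior Dirichlet(8, 4, 12)
obs 2: x=0 → posterior Dirichlet(9, 4, 12)
obs 3: x=0 → posterior Dirichlet(10, 4, 12)
obs 4: x=1 → posterior Dirichlet(10, 5, 12)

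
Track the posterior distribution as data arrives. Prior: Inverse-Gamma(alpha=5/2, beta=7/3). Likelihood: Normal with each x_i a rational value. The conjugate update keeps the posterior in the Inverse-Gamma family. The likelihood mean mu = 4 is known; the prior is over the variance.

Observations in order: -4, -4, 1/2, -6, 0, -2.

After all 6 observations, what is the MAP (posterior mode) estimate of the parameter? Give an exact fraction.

3563/156

obs 1: x=-4 → posterior Inverse-Gamma(3, 103/3)
obs 2: x=-4 → posterior Inverse-Gamma(7/2, 199/3)
obs 3: x=1/2 → posterior Inverse-Gamma(4, 1739/24)
obs 4: x=-6 → posterior Inverse-Gamma(9/2, 2939/24)
obs 5: x=0 → posterior Inverse-Gamma(5, 3131/24)
obs 6: x=-2 → posterior Inverse-Gamma(11/2, 3563/24)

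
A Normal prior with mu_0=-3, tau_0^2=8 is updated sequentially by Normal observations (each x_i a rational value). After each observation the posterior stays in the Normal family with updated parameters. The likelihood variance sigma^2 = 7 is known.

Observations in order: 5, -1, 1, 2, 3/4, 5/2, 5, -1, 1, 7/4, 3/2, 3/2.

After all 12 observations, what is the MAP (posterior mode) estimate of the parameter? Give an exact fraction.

obs 1: x=5 → posterior Normal(19/15, 56/15)
obs 2: x=-1 → posterior Normal(11/23, 56/23)
obs 3: x=1 → posterior Normal(19/31, 56/31)
obs 4: x=2 → posterior Normal(35/39, 56/39)
obs 5: x=3/4 → posterior Normal(41/47, 56/47)
obs 6: x=5/2 → posterior Normal(61/55, 56/55)
obs 7: x=5 → posterior Normal(101/63, 8/9)
obs 8: x=-1 → posterior Normal(93/71, 56/71)
obs 9: x=1 → posterior Normal(101/79, 56/79)
obs 10: x=7/4 → posterior Normal(115/87, 56/87)
obs 11: x=3/2 → posterior Normal(127/95, 56/95)
obs 12: x=3/2 → posterior Normal(139/103, 56/103)

139/103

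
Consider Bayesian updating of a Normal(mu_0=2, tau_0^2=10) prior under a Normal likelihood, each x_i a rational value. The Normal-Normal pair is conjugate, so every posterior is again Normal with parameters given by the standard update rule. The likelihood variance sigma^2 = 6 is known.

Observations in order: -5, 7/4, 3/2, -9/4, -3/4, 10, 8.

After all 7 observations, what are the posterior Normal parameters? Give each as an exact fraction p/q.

mu_0=289/152, tau_0^2=15/19

obs 1: x=-5 → posterior Normal(-19/8, 15/4)
obs 2: x=7/4 → posterior Normal(-41/52, 30/13)
obs 3: x=3/2 → posterior Normal(-11/72, 5/3)
obs 4: x=-9/4 → posterior Normal(-14/23, 30/23)
obs 5: x=-3/4 → posterior Normal(-71/112, 15/14)
obs 6: x=10 → posterior Normal(43/44, 10/11)
obs 7: x=8 → posterior Normal(289/152, 15/19)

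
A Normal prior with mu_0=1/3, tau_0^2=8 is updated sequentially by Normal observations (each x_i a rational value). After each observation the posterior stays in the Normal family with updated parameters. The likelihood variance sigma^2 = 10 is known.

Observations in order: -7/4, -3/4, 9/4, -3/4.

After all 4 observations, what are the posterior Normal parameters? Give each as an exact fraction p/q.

obs 1: x=-7/4 → posterior Normal(-16/27, 40/9)
obs 2: x=-3/4 → posterior Normal(-25/39, 40/13)
obs 3: x=9/4 → posterior Normal(2/51, 40/17)
obs 4: x=-3/4 → posterior Normal(-1/9, 40/21)

mu_0=-1/9, tau_0^2=40/21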